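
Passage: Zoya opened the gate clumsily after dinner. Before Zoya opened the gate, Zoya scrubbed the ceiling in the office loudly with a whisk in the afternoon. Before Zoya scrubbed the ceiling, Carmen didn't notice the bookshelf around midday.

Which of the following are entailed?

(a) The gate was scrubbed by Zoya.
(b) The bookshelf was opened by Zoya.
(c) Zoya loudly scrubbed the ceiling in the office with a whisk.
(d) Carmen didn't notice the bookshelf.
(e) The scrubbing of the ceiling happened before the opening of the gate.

(a) Not entailed — Zoya scrubbed the ceiling, not the gate; the gate belongs to the opening event.
(b) Not entailed — Zoya opened the gate, not the bookshelf; the bookshelf belongs to the noticing event.
(c) Entailed — every conjunct here is already in the original scrubbing event.
(d) Not entailed — dropping 'around midday' under negation is not valid — the original leaves open that Carmen noticed the bookshelf some other way.
(e) Entailed — the narrative places the scrubbing before the opening.

(c), (e)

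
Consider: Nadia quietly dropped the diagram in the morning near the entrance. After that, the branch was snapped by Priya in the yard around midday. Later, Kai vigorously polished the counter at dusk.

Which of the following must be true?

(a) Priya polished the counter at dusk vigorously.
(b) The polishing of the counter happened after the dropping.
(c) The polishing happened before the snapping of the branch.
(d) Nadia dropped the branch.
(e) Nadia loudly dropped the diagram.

(b)

(a) Not entailed — the passage has Kai polishing the counter, not Priya.
(b) Entailed — the narrative places the dropping before the polishing.
(c) Not entailed — the narrative places the snapping before the polishing, not after.
(d) Not entailed — Nadia dropped the diagram, not the branch; the branch belongs to the snapping event.
(e) Not entailed — 'loudly' adds a manner not in (and inconsistent with) the original.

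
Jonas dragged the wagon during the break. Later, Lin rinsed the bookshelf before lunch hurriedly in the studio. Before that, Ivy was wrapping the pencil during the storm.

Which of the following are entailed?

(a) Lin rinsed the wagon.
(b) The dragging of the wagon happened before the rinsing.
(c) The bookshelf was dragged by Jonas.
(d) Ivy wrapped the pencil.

(a) Not entailed — Lin rinsed the bookshelf, not the wagon; the wagon belongs to the dragging event.
(b) Entailed — the narrative places the dragging before the rinsing.
(c) Not entailed — Jonas dragged the wagon, not the bookshelf; the bookshelf belongs to the rinsing event.
(d) Not entailed — 'was wrapping' is progressive on an accomplishment; it does not entail the completed 'wrapped'.

(b)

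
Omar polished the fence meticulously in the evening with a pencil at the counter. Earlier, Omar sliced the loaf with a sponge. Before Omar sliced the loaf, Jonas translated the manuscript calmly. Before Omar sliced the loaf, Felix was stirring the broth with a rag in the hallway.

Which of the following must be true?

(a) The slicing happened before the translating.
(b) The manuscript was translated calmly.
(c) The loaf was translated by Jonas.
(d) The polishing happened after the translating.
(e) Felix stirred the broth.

(a) Not entailed — the narrative places the translating before the slicing, not after.
(b) Entailed — the original entails any weakening of itself; this just generalizes the agent.
(c) Not entailed — Jonas translated the manuscript, not the loaf; the loaf belongs to the slicing event.
(d) Entailed — the narrative places the translating before the polishing.
(e) Entailed — 'stir' is an activity; 'was stirring' entails that some stirring happened, so 'stirred' holds.

(b), (d), (e)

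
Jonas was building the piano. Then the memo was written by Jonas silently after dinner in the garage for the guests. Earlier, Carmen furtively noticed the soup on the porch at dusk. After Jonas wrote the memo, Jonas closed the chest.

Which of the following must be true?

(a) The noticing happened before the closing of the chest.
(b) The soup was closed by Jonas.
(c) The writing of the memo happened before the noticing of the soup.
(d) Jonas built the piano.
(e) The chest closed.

(a) Entailed — the narrative places the noticing before the closing.
(b) Not entailed — Jonas closed the chest, not the soup; the soup belongs to the noticing event.
(c) Not entailed — the narrative places the noticing before the writing, not after.
(d) Not entailed — 'was building' is progressive on an accomplishment; it does not entail the completed 'built'.
(e) Entailed — 'Jonas closed the chest' is causative; it entails the inchoative 'the chest closed'.

(a), (e)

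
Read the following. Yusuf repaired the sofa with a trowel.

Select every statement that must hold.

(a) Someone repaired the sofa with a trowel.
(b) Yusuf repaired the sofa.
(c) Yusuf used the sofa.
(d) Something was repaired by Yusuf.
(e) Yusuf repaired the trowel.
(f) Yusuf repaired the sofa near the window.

(a), (b), (d)

(a) Entailed — every conjunct here is already in the original repairing event.
(b) Entailed — dropping 'with a trowel' leaves a sub-description the original still satisfies.
(c) Not entailed — the sofa is the patient, not an instrument — Yusuf used a trowel.
(d) Entailed — dropping 'with a trowel' and generalizing the patient leaves a sub-description the original still satisfies.
(e) Not entailed — the trowel is the instrument, not what was repaired.
(f) Not entailed — 'near the window' adds information not in the original event.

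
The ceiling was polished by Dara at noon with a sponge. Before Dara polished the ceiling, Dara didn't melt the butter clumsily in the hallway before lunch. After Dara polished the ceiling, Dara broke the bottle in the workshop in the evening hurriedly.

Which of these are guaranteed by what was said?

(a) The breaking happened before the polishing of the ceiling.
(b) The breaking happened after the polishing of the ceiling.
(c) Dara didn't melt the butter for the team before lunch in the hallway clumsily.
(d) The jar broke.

(a) Not entailed — the narrative places the polishing before the breaking, not after.
(b) Entailed — the narrative places the polishing before the breaking.
(c) Entailed — under negation, adding a further restriction is entailed: if no such melting event occurred, none occurred for the team either.
(d) Not entailed — the bottle is what broke, not the jar.

(b), (c)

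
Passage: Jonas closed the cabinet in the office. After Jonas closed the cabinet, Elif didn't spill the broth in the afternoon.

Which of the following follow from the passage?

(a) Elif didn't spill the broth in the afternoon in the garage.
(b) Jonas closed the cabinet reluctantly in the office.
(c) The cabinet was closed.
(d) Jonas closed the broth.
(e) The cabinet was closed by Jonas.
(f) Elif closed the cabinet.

(a), (c), (e)

(a) Entailed — under negation, adding a further restriction is entailed: if no such spilling event occurred, none occurred in the garage either.
(b) Not entailed — 'reluctantly' adds information not in the original event.
(c) Entailed — dropping 'in the office' and generalizing the agent leaves a sub-description the original still satisfies.
(d) Not entailed — Jonas closed the cabinet, not the broth; the broth belongs to the spilling event.
(e) Entailed — this follows by dropping conjuncts from the closing event's description.
(f) Not entailed — the passage has Jonas closing the cabinet, not Elif.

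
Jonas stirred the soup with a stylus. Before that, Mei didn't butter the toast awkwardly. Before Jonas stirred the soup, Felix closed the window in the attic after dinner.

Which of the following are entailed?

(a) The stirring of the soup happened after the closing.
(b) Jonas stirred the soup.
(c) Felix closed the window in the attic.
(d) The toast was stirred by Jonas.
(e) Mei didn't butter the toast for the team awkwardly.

(a), (b), (c), (e)

(a) Entailed — the narrative places the closing before the stirring.
(b) Entailed — every conjunct here is already in the original stirring event.
(c) Entailed — this follows by dropping conjuncts from the closing event's description.
(d) Not entailed — Jonas stirred the soup, not the toast; the toast belongs to the buttering event.
(e) Entailed — under negation, adding a further restriction is entailed: if no such buttering event occurred, none occurred for the team either.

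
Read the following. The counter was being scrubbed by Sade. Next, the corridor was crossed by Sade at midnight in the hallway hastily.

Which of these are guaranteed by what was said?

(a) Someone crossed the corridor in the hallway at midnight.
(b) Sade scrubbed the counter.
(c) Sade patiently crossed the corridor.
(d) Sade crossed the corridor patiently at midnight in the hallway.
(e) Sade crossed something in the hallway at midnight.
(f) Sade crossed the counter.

(a), (b), (e)

(a) Entailed — the original entails any weakening of itself; this just drops 'hastily' and generalizes the agent.
(b) Entailed — 'scrub' is an activity; 'was scrubbing' entails that some scrubbing happened, so 'scrubbed' holds.
(c) Not entailed — 'patiently' adds a manner not in (and inconsistent with) the original.
(d) Not entailed — 'patiently' adds a manner not in (and inconsistent with) the original.
(e) Entailed — every conjunct here is already in the original crossing event.
(f) Not entailed — Sade crossed the corridor, not the counter; the counter belongs to the scrubbing event.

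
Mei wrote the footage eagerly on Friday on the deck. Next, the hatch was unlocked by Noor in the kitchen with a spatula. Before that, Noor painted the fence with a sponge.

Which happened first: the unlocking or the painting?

The connectives place the painting before the unlocking.

the painting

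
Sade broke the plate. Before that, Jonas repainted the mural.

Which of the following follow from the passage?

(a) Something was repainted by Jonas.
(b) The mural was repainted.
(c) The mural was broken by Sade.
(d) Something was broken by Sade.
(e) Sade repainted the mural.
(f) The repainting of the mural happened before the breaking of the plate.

(a), (b), (d), (f)

(a) Entailed — every conjunct here is already in the original repainting event.
(b) Entailed — this follows by dropping conjuncts from the repainting event's description.
(c) Not entailed — Sade broke the plate, not the mural; the mural belongs to the repainting event.
(d) Entailed — every conjunct here is already in the original breaking event.
(e) Not entailed — the passage has Jonas repainting the mural, not Sade.
(f) Entailed — the narrative places the repainting before the breaking.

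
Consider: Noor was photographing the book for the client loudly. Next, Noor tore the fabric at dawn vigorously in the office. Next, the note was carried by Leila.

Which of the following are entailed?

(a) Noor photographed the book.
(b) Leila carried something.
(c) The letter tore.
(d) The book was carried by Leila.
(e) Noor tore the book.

(a) Not entailed — 'was photographing' is progressive on an accomplishment; it does not entail the completed 'photographed'.
(b) Entailed — the original entails any weakening of itself; this just generalizes the patient.
(c) Not entailed — the fabric is what tore, not the letter.
(d) Not entailed — Leila carried the note, not the book; the book belongs to the photographing event.
(e) Not entailed — Noor tore the fabric, not the book; the book belongs to the photographing event.

(b)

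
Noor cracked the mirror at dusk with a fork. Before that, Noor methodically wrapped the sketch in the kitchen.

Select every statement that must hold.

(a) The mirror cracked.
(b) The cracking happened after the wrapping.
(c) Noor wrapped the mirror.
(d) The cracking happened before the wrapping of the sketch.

(a), (b)

(a) Entailed — 'Noor cracked the mirror' is causative; it entails the inchoative 'the mirror cracked'.
(b) Entailed — the narrative places the wrapping before the cracking.
(c) Not entailed — Noor wrapped the sketch, not the mirror; the mirror belongs to the cracking event.
(d) Not entailed — the narrative places the wrapping before the cracking, not after.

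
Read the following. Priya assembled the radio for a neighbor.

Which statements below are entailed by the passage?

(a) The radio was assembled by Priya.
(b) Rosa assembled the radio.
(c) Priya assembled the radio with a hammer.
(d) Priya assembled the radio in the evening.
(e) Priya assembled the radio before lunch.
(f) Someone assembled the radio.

(a) Entailed — dropping 'for a neighbor' leaves a sub-description the original still satisfies.
(b) Not entailed — the passage has Priya assembling the radio, not Rosa.
(c) Not entailed — 'with a hammer' adds information not in the original event.
(d) Not entailed — 'in the evening' adds information not in the original event.
(e) Not entailed — 'before lunch' adds information not in the original event.
(f) Entailed — the original entails any weakening of itself; this just drops 'for a neighbor' and generalizes the agent.

(a), (f)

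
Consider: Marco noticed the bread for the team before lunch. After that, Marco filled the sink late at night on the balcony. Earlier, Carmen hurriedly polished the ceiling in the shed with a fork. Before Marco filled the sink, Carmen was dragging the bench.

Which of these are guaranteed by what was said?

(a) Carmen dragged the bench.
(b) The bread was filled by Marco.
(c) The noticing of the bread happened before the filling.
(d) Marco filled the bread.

(a), (c)

(a) Entailed — 'drag' is an activity; 'was dragging' entails that some dragging happened, so 'dragged' holds.
(b) Not entailed — Marco filled the sink, not the bread; the bread belongs to the noticing event.
(c) Entailed — the narrative places the noticing before the filling.
(d) Not entailed — Marco filled the sink, not the bread; the bread belongs to the noticing event.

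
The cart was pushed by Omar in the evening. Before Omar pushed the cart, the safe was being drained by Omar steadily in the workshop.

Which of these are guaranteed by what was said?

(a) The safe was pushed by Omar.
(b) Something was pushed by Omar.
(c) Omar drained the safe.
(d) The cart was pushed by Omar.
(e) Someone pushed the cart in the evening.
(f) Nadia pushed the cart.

(a) Not entailed — Omar pushed the cart, not the safe; the safe belongs to the draining event.
(b) Entailed — dropping 'in the evening' and generalizing the patient leaves a sub-description the original still satisfies.
(c) Not entailed — 'was draining' is progressive on an accomplishment; it does not entail the completed 'drained'.
(d) Entailed — dropping 'in the evening' leaves a sub-description the original still satisfies.
(e) Entailed — this follows by dropping conjuncts from the pushing event's description.
(f) Not entailed — the passage has Omar pushing the cart, not Nadia.

(b), (d), (e)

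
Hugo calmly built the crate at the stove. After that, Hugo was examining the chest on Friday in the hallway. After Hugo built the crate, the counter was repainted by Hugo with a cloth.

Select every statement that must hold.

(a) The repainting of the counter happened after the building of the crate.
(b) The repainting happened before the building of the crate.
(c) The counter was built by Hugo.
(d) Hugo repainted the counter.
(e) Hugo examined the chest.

(a), (d), (e)

(a) Entailed — the narrative places the building before the repainting.
(b) Not entailed — the narrative places the building before the repainting, not after.
(c) Not entailed — Hugo built the crate, not the counter; the counter belongs to the repainting event.
(d) Entailed — every conjunct here is already in the original repainting event.
(e) Entailed — 'examine' is an activity; 'was examining' entails that some examining happened, so 'examined' holds.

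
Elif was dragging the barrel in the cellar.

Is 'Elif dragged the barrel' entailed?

yes

'drag' is atelic; if Elif was dragging the barrel, then Elif dragged the barrel (for some time).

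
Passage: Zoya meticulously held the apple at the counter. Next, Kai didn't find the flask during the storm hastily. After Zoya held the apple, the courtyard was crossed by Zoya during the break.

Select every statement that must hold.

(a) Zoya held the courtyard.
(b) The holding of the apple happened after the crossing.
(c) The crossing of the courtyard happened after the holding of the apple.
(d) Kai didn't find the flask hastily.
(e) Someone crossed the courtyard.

(c), (e)

(a) Not entailed — Zoya held the apple, not the courtyard; the courtyard belongs to the crossing event.
(b) Not entailed — the narrative places the holding before the crossing, not after.
(c) Entailed — the narrative places the holding before the crossing.
(d) Not entailed — dropping 'during the storm' under negation is not valid — the original leaves open that Kai found the flask some other way.
(e) Entailed — every conjunct here is already in the original crossing event.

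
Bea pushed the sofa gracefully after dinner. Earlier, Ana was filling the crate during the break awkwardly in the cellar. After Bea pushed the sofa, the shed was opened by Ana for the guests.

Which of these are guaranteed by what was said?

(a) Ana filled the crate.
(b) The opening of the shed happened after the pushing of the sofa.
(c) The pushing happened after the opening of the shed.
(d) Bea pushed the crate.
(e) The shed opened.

(b), (e)

(a) Not entailed — 'was filling' is progressive on an accomplishment; it does not entail the completed 'filled'.
(b) Entailed — the narrative places the pushing before the opening.
(c) Not entailed — the narrative places the pushing before the opening, not after.
(d) Not entailed — Bea pushed the sofa, not the crate; the crate belongs to the filling event.
(e) Entailed — 'Ana opened the shed' is causative; it entails the inchoative 'the shed opened'.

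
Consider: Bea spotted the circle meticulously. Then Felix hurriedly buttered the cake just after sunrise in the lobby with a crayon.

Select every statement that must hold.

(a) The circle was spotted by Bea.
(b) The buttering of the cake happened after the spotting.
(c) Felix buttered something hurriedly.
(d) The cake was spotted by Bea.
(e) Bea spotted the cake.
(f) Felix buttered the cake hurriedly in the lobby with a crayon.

(a) Entailed — every conjunct here is already in the original spotting event.
(b) Entailed — the narrative places the spotting before the buttering.
(c) Entailed — dropping 'in the lobby', 'with a crayon', 'just after sunrise' and generalizing the patient leaves a sub-description the original still satisfies.
(d) Not entailed — Bea spotted the circle, not the cake; the cake belongs to the buttering event.
(e) Not entailed — Bea spotted the circle, not the cake; the cake belongs to the buttering event.
(f) Entailed — this follows by dropping conjuncts from the buttering event's description.

(a), (b), (c), (f)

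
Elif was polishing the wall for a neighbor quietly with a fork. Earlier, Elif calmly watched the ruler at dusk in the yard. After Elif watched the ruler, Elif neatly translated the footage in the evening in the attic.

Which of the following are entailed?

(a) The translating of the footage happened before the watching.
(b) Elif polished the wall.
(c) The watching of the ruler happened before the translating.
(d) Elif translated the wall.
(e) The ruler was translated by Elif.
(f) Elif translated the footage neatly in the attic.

(b), (c), (f)

(a) Not entailed — the narrative places the watching before the translating, not after.
(b) Entailed — 'polish' is an activity; 'was polishing' entails that some polishing happened, so 'polished' holds.
(c) Entailed — the narrative places the watching before the translating.
(d) Not entailed — Elif translated the footage, not the wall; the wall belongs to the polishing event.
(e) Not entailed — Elif translated the footage, not the ruler; the ruler belongs to the watching event.
(f) Entailed — every conjunct here is already in the original translating event.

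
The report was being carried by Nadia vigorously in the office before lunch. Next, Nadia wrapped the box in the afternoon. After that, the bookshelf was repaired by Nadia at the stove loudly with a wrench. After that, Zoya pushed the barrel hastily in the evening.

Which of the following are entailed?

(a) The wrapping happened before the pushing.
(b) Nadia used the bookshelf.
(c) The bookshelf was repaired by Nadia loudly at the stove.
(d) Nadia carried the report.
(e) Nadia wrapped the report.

(a), (c), (d)

(a) Entailed — the narrative places the wrapping before the pushing.
(b) Not entailed — the bookshelf is the patient, not an instrument — Nadia used a wrench.
(c) Entailed — this follows by dropping conjuncts from the repairing event's description.
(d) Entailed — 'carry' is an activity; 'was carrying' entails that some carrying happened, so 'carried' holds.
(e) Not entailed — Nadia wrapped the box, not the report; the report belongs to the carrying event.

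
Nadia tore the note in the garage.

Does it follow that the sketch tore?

Nothing is said about any sketch; only the note is affected.

no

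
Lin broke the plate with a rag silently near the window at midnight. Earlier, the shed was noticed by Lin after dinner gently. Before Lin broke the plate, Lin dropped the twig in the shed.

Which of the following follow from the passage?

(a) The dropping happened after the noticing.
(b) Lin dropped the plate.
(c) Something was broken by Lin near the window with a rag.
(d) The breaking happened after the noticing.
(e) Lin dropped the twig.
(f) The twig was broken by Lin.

(a) Not entailed — the narrative doesn't order the noticing relative to the dropping.
(b) Not entailed — Lin dropped the twig, not the plate; the plate belongs to the breaking event.
(c) Entailed — this follows by dropping conjuncts from the breaking event's description.
(d) Entailed — the narrative places the noticing before the breaking.
(e) Entailed — the original entails any weakening of itself; this just drops 'in the shed'.
(f) Not entailed — Lin broke the plate, not the twig; the twig belongs to the dropping event.

(c), (d), (e)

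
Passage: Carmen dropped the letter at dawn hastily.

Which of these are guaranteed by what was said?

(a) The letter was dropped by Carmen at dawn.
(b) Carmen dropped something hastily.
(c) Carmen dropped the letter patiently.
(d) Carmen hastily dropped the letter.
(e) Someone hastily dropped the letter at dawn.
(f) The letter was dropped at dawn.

(a), (b), (d), (e), (f)

(a) Entailed — dropping 'hastily' leaves a sub-description the original still satisfies.
(b) Entailed — this follows by dropping conjuncts from the dropping event's description.
(c) Not entailed — 'patiently' adds a manner not in (and inconsistent with) the original.
(d) Entailed — dropping 'at dawn' leaves a sub-description the original still satisfies.
(e) Entailed — every conjunct here is already in the original dropping event.
(f) Entailed — this follows by dropping conjuncts from the dropping event's description.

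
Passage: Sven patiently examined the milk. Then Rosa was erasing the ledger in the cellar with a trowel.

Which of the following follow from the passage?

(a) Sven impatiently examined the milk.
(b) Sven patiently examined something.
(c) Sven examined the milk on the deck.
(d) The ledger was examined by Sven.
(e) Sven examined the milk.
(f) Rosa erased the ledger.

(a) Not entailed — 'impatiently' adds a manner not in (and inconsistent with) the original.
(b) Entailed — every conjunct here is already in the original examining event.
(c) Not entailed — 'on the deck' adds information not in the original event.
(d) Not entailed — Sven examined the milk, not the ledger; the ledger belongs to the erasing event.
(e) Entailed — this follows by dropping conjuncts from the examining event's description.
(f) Not entailed — 'was erasing' is progressive on an accomplishment; it does not entail the completed 'erased'.

(b), (e)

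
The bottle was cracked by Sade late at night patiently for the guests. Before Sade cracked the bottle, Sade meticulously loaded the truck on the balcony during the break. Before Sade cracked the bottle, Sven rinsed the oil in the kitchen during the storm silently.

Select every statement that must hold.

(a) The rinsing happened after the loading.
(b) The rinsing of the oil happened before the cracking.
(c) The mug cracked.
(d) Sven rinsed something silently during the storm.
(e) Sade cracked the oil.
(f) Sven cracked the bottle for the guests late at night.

(b), (d)

(a) Not entailed — the narrative doesn't order the loading relative to the rinsing.
(b) Entailed — the narrative places the rinsing before the cracking.
(c) Not entailed — the bottle is what cracked, not the mug.
(d) Entailed — every conjunct here is already in the original rinsing event.
(e) Not entailed — Sade cracked the bottle, not the oil; the oil belongs to the rinsing event.
(f) Not entailed — the passage has Sade cracking the bottle, not Sven.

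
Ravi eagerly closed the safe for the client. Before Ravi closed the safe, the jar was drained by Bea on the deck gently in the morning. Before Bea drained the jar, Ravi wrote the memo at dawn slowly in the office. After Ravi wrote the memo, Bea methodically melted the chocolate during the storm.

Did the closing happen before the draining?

no

The narrative orders the draining before the closing.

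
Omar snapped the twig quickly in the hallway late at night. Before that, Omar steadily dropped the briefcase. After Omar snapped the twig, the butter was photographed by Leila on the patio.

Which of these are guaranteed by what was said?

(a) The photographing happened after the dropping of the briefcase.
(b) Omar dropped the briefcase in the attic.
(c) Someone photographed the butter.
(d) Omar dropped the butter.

(a), (c)

(a) Entailed — the narrative places the dropping before the photographing.
(b) Not entailed — 'in the attic' adds information not in the original event.
(c) Entailed — the original entails any weakening of itself; this just drops 'on the patio' and generalizes the agent.
(d) Not entailed — Omar dropped the briefcase, not the butter; the butter belongs to the photographing event.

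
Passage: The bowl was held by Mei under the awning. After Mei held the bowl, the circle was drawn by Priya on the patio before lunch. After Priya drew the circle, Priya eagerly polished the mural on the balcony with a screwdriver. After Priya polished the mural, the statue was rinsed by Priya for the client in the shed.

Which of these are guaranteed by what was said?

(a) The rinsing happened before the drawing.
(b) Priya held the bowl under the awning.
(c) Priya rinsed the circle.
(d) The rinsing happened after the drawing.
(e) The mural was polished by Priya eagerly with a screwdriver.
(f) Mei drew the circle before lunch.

(a) Not entailed — the narrative places the drawing before the rinsing, not after.
(b) Not entailed — the passage has Mei holding the bowl, not Priya.
(c) Not entailed — Priya rinsed the statue, not the circle; the circle belongs to the drawing event.
(d) Entailed — the narrative places the drawing before the rinsing.
(e) Entailed — this follows by dropping conjuncts from the polishing event's description.
(f) Not entailed — the passage has Priya drawing the circle, not Mei.

(d), (e)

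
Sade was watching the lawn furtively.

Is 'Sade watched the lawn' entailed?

yes

'watch' is atelic; if Sade was watching the lawn, then Sade watched the lawn (for some time).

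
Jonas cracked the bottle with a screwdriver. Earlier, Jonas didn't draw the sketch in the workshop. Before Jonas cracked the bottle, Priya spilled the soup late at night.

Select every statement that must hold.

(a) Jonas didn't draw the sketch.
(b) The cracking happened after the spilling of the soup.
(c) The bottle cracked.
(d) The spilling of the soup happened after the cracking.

(a) Not entailed — dropping 'in the workshop' under negation is not valid — the original leaves open that Jonas drew the sketch some other way.
(b) Entailed — the narrative places the spilling before the cracking.
(c) Entailed — 'Jonas cracked the bottle' is causative; it entails the inchoative 'the bottle cracked'.
(d) Not entailed — the narrative places the spilling before the cracking, not after.

(b), (c)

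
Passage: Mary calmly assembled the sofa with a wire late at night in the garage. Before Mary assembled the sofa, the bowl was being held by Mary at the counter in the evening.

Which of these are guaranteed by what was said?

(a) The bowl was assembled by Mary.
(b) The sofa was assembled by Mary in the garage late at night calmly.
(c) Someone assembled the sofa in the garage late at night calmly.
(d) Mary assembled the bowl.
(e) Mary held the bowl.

(a) Not entailed — Mary assembled the sofa, not the bowl; the bowl belongs to the holding event.
(b) Entailed — dropping 'with a wire' leaves a sub-description the original still satisfies.
(c) Entailed — the original entails any weakening of itself; this just drops 'with a wire' and generalizes the agent.
(d) Not entailed — Mary assembled the sofa, not the bowl; the bowl belongs to the holding event.
(e) Entailed — 'hold' is an activity; 'was holding' entails that some holding happened, so 'held' holds.

(b), (c), (e)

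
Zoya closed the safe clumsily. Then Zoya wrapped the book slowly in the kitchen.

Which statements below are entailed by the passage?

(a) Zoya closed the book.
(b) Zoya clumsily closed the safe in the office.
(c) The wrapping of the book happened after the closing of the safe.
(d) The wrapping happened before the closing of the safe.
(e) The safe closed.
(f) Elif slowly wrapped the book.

(c), (e)

(a) Not entailed — Zoya closed the safe, not the book; the book belongs to the wrapping event.
(b) Not entailed — 'in the office' adds information not in the original event.
(c) Entailed — the narrative places the closing before the wrapping.
(d) Not entailed — the narrative places the closing before the wrapping, not after.
(e) Entailed — 'Zoya closed the safe' is causative; it entails the inchoative 'the safe closed'.
(f) Not entailed — the passage has Zoya wrapping the book, not Elif.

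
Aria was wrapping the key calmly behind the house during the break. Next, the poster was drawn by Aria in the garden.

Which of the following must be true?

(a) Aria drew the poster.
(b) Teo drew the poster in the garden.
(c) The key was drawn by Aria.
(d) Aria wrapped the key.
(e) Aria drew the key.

(a) Entailed — this follows by dropping conjuncts from the drawing event's description.
(b) Not entailed — the passage has Aria drawing the poster, not Teo.
(c) Not entailed — Aria drew the poster, not the key; the key belongs to the wrapping event.
(d) Not entailed — 'was wrapping' is progressive on an accomplishment; it does not entail the completed 'wrapped'.
(e) Not entailed — Aria drew the poster, not the key; the key belongs to the wrapping event.

(a)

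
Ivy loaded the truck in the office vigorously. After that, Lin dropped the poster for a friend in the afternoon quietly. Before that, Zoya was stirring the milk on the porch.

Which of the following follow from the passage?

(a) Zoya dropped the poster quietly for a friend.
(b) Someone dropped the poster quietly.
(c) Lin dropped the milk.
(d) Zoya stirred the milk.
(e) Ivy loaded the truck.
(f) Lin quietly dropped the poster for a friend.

(a) Not entailed — the passage has Lin dropping the poster, not Zoya.
(b) Entailed — dropping 'in the afternoon', 'for a friend' and generalizing the agent leaves a sub-description the original still satisfies.
(c) Not entailed — Lin dropped the poster, not the milk; the milk belongs to the stirring event.
(d) Entailed — 'stir' is an activity; 'was stirring' entails that some stirring happened, so 'stirred' holds.
(e) Entailed — this follows by dropping conjuncts from the loading event's description.
(f) Entailed — dropping 'in the afternoon' leaves a sub-description the original still satisfies.

(b), (d), (e), (f)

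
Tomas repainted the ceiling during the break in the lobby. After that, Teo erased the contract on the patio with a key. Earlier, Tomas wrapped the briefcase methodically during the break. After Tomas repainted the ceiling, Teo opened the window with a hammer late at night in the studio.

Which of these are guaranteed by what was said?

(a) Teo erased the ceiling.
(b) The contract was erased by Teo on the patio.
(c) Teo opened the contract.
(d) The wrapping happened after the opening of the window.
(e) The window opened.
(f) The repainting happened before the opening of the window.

(b), (e), (f)

(a) Not entailed — Teo erased the contract, not the ceiling; the ceiling belongs to the repainting event.
(b) Entailed — every conjunct here is already in the original erasing event.
(c) Not entailed — Teo opened the window, not the contract; the contract belongs to the erasing event.
(d) Not entailed — the narrative doesn't order the opening relative to the wrapping.
(e) Entailed — 'Teo opened the window' is causative; it entails the inchoative 'the window opened'.
(f) Entailed — the narrative places the repainting before the opening.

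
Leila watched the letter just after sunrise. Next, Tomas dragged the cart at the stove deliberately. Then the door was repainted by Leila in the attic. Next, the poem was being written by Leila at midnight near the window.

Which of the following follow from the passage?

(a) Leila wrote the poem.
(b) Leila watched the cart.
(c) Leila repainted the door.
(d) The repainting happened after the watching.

(a) Not entailed — 'was writing' is progressive on an accomplishment; it does not entail the completed 'wrote'.
(b) Not entailed — Leila watched the letter, not the cart; the cart belongs to the dragging event.
(c) Entailed — this follows by dropping conjuncts from the repainting event's description.
(d) Entailed — the narrative places the watching before the repainting.

(c), (d)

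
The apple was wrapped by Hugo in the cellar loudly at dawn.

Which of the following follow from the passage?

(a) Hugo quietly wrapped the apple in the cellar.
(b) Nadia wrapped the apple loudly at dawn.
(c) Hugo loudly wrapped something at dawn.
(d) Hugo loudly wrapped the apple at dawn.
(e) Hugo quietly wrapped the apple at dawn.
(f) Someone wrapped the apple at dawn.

(a) Not entailed — 'quietly' adds a manner not in (and inconsistent with) the original.
(b) Not entailed — the passage has Hugo wrapping the apple, not Nadia.
(c) Entailed — the original entails any weakening of itself; this just drops 'in the cellar' and generalizes the patient.
(d) Entailed — every conjunct here is already in the original wrapping event.
(e) Not entailed — 'quietly' adds a manner not in (and inconsistent with) the original.
(f) Entailed — the original entails any weakening of itself; this just drops 'in the cellar', 'loudly' and generalizes the agent.

(c), (d), (f)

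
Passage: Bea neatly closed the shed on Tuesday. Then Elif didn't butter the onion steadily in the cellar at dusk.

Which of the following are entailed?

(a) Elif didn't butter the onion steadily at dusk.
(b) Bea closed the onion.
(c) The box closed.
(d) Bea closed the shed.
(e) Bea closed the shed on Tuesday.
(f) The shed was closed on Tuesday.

(d), (e), (f)

(a) Not entailed — dropping 'in the cellar' under negation is not valid — the original leaves open that Elif buttered the onion some other way.
(b) Not entailed — Bea closed the shed, not the onion; the onion belongs to the buttering event.
(c) Not entailed — the shed is what closed, not the box.
(d) Entailed — this follows by dropping conjuncts from the closing event's description.
(e) Entailed — the original entails any weakening of itself; this just drops 'neatly'.
(f) Entailed — every conjunct here is already in the original closing event.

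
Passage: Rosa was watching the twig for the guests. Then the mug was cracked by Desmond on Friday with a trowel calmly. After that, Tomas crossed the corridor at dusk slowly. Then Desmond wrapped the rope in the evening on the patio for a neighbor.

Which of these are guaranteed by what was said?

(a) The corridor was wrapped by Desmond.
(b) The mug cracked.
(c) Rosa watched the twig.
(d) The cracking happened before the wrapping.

(a) Not entailed — Desmond wrapped the rope, not the corridor; the corridor belongs to the crossing event.
(b) Entailed — 'Desmond cracked the mug' is causative; it entails the inchoative 'the mug cracked'.
(c) Entailed — 'watch' is an activity; 'was watching' entails that some watching happened, so 'watched' holds.
(d) Entailed — the narrative places the cracking before the wrapping.

(b), (c), (d)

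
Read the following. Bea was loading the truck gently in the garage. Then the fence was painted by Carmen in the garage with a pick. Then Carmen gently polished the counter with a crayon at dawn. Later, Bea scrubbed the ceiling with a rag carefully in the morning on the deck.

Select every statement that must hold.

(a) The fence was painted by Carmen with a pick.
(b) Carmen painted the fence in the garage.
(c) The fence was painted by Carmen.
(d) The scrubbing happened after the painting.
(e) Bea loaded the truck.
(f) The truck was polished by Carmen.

(a) Entailed — the original entails any weakening of itself; this just drops 'in the garage'.
(b) Entailed — the original entails any weakening of itself; this just drops 'with a pick'.
(c) Entailed — dropping 'in the garage', 'with a pick' leaves a sub-description the original still satisfies.
(d) Entailed — the narrative places the painting before the scrubbing.
(e) Not entailed — 'was loading' is progressive on an accomplishment; it does not entail the completed 'loaded'.
(f) Not entailed — Carmen polished the counter, not the truck; the truck belongs to the loading event.

(a), (b), (c), (d)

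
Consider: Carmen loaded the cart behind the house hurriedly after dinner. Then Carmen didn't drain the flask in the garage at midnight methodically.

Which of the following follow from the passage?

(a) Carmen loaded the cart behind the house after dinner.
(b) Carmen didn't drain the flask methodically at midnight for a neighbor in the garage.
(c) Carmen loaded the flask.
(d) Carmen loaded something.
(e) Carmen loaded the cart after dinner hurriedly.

(a), (b), (d), (e)

(a) Entailed — dropping 'hurriedly' leaves a sub-description the original still satisfies.
(b) Entailed — under negation, adding a further restriction is entailed: if no such draining event occurred, none occurred for a neighbor either.
(c) Not entailed — Carmen loaded the cart, not the flask; the flask belongs to the draining event.
(d) Entailed — every conjunct here is already in the original loading event.
(e) Entailed — every conjunct here is already in the original loading event.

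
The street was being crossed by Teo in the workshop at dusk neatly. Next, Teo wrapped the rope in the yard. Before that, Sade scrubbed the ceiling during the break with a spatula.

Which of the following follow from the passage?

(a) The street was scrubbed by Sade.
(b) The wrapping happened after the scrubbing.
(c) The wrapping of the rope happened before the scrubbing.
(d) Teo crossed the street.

(a) Not entailed — Sade scrubbed the ceiling, not the street; the street belongs to the crossing event.
(b) Entailed — the narrative places the scrubbing before the wrapping.
(c) Not entailed — the narrative places the scrubbing before the wrapping, not after.
(d) Not entailed — 'was crossing' is progressive on an accomplishment; it does not entail the completed 'crossed'.

(b)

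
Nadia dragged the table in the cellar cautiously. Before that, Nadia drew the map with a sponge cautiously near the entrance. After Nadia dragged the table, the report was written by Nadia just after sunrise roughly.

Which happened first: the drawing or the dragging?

the drawing

The connectives place the drawing before the dragging.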